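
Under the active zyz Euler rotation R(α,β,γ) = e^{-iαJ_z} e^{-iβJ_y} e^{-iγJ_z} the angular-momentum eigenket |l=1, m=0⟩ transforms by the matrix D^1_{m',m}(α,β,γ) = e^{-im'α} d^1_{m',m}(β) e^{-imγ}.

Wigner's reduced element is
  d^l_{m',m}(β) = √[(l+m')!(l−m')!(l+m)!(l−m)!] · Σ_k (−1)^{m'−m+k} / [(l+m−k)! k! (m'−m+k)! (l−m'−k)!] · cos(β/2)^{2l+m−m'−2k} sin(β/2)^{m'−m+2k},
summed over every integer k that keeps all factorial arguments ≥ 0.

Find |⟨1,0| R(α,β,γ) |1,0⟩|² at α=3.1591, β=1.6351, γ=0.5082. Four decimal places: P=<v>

P=0.0041

First d^1_{0,0}(β=1.6351), then the phase factors e^{-i(0)α} and e^{-i(0)γ}:
Half-angle: c=0.684010, s=0.729472. N=√(1·1·1·1)=1.000000
Admissible k: 0..1 (factorial args all ≥0)
  k=0: (−1)^0·1.0000/(1)·0.6840^2·0.7295^0 = +0.467870
  k=1: (−1)^1·1.0000/(1)·0.6840^0·0.7295^2 = -0.532130
d^1_{0,0}(1.6351) = +0.467870 -0.532130 = -0.064259
|D^1_{0,0}|² = |d^1_{0,0}(β)|² = (-0.064259)² = 0.004129 (the z-rotation phases have unit modulus)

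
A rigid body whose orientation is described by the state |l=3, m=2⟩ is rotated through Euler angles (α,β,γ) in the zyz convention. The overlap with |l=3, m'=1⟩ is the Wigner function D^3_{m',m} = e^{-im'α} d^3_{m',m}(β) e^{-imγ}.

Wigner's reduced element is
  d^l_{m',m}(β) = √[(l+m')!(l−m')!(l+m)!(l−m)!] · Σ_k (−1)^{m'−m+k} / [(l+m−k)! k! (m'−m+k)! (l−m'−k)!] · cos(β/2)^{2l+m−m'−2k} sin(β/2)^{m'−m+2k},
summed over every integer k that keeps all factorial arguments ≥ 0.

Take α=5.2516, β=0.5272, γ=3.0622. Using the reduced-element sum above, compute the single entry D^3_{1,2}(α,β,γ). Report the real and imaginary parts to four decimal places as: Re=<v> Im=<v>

Split into d^3_{1,2}(β=0.5272) × two z-phases.
Half-angle: c=0.965458, s=0.260558. N=√(24·2·120·1)=75.894664
k: max(0,(2)−(1))=1 … min(3+(2),3−(1))=2
  k=1: (−1)^0·75.8947/(24)·0.9655^5·0.2606^1 = +0.691149
  k=2: (−1)^1·75.8947/(12)·0.9655^3·0.2606^3 = -0.100680
d^3_{1,2}(0.5272) = +0.691149 -0.100680 = +0.590469
D = (+0.513459+0.858114i)·(+0.590469)·(+0.987420+0.158119i) = +0.219250+0.548254i

Re=0.2193 Im=0.5483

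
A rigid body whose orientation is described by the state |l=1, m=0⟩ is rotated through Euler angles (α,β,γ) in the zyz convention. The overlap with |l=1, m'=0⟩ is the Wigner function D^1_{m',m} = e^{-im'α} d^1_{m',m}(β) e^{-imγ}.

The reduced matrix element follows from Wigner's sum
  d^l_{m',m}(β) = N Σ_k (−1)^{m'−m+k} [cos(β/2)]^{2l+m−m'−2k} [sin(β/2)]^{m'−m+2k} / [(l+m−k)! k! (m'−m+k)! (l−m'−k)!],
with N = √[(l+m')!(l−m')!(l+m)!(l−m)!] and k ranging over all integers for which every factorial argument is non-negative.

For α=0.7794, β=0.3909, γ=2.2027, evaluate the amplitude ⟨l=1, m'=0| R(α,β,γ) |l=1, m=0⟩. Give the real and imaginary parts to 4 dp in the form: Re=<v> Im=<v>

First d^1_{0,0}(β=0.3909), then the phase factors e^{-i(0)α} and e^{-i(0)γ}:
Half-angle: c=0.980960, s=0.194208. N=√(1·1·1·1)=1.000000
The bounds max(0,m−m')=0 and min(l+m,l−m')=1 give 2 terms
  k=0: (−1)^0·1.0000/(1)·0.9810^2·0.1942^0 = +0.962283
  k=1: (−1)^1·1.0000/(1)·0.9810^0·0.1942^2 = -0.037717
d^1_{0,0}(0.3909) = +0.962283 -0.037717 = +0.924567
D = (+1.000000+0.000000i)·(+0.924567)·(+1.000000+0.000000i) = +0.924567+0.000000i

Re=0.9246 Im=0.0000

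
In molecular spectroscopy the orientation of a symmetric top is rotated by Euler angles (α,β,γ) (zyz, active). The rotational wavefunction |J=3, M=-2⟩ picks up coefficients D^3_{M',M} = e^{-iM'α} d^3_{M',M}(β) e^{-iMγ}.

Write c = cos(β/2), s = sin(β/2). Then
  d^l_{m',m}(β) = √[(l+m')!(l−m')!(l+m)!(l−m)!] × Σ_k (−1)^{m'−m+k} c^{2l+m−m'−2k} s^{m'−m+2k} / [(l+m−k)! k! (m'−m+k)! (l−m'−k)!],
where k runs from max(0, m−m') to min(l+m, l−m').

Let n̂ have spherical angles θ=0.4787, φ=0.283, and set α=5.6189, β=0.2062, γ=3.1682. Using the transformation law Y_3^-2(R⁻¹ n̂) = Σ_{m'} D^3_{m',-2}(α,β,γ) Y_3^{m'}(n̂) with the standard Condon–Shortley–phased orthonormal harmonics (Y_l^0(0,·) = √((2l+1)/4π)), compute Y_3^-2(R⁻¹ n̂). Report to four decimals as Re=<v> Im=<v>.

Re=-0.1225 Im=-0.0642

Need the full column D^3_{m',-2} for m'=−3..3 at α=5.6189, β=0.2062, γ=3.1682.
cos(β/2)=0.994690, sin(β/2)=0.102917
d^3_{-3,-2}: single k=1 term ⇒ +0.245473;  D = -0.088502-0.228963i
d^3_{-2,-2}: k∈[0..1] ⇒ +0.968559 -0.051844 = +0.916715;  D = +0.266912-0.876998i
d^3_{-1,-2}: k∈[0..1] ⇒ -0.316904 +0.006785 = -0.310119;  D = -0.253998+0.177929i
d^3_{0,-2}: k∈[0..1] ⇒ +0.056792 -0.000608 = +0.056184;  D = +0.056105+0.002988i
d^3_{1,-2}: k∈[0..1] ⇒ -0.006785 +0.000036 = -0.006749;  D = -0.005085-0.004437i
d^3_{2,-2}: k∈[0..1] ⇒ +0.000555 -0.000001 = +0.000554;  D = +0.000104+0.000544i
d^3_{3,-2}: single k=0 term ⇒ -0.000028;  D = +0.000013-0.000025i
Y_3^{m'}(θ=0.4787,φ=0.283) and Σ D·Y over m':
  (-0.0885-0.2290i)·(+0.0269-0.0306i)  (+0.2669-0.8770i)·(+0.1625-0.1032i)  (-0.2540+0.1779i)·(+0.4201-0.1222i)  (+0.0561+0.0030i)·(+0.3111+0.0000i)  (-0.0051-0.0044i)·(-0.4201-0.1222i)  (+0.0001+0.0005i)·(+0.1625+0.1032i)  (+0.0000-0.0000i)·(-0.0269-0.0306i)
Y_3^-2(R⁻¹ n̂) = -0.122516-0.064179i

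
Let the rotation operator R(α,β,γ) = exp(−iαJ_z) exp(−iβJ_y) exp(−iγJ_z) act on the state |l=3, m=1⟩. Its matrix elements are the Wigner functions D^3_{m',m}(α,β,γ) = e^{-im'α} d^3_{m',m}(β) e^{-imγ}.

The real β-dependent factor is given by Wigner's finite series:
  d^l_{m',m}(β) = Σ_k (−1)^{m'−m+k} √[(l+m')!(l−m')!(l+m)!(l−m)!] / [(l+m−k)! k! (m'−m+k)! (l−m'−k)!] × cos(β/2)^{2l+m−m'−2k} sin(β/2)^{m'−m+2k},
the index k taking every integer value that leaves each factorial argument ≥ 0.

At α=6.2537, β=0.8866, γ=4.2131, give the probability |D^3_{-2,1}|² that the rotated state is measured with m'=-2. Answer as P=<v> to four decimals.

P=0.1066

Split into d^3_{-2,1}(β=0.8866) × two z-phases.
With c≡cos(β/2)=0.903341 and s≡sin(β/2)=0.428923, N=[1·120·24·2]^{1/2}=75.894664
Admissible k: 3..4 (factorial args all ≥0)
  k=3: (−1)^0·75.8947/(12)·0.9033^3·0.4289^3 = +0.367894
  k=4: (−1)^1·75.8947/(24)·0.9033^1·0.4289^5 = -0.041471
d^3_{-2,1}(0.8866) = +0.367894 -0.041471 = +0.326423
|D^3_{-2,1}|² = |d^3_{-2,1}(β)|² = (+0.326423)² = 0.106552 (the z-rotation phases have unit modulus)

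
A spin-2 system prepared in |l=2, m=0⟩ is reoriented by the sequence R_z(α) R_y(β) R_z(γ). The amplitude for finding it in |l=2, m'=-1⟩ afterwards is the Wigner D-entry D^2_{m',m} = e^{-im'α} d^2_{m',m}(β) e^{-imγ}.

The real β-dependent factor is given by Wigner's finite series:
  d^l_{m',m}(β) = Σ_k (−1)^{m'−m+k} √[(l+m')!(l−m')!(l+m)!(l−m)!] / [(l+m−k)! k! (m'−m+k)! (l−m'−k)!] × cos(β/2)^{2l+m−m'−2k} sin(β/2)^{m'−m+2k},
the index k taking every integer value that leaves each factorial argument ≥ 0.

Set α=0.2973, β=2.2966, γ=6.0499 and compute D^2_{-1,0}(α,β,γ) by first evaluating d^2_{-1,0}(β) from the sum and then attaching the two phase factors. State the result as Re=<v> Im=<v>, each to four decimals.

First d^2_{-1,0}(β=2.2966), then the phase factors e^{-i(-1)α} and e^{-i(0)γ}:
c=cos(2.2966/2)=0.410039, s=sin(2.2966/2)=0.912068; N=√[1·6·2·2]=4.898979
k∈{1,2} keeps every argument non-negative
  k=1: (−1)^0·4.8990/(2)·0.4100^3·0.9121^1 = +0.154020
  k=2: (−1)^1·4.8990/(2)·0.4100^1·0.9121^3 = -0.762048
d^2_{-1,0}(2.2966) = +0.154020 -0.762048 = -0.608028
Phases: e^{-i·(-1)·0.2973}=+0.956131+0.292940i, e^{-i·(0)·6.0499}=+1.000000+0.000000i ⇒ D=-0.581354-0.178116i

Re=-0.5814 Im=-0.1781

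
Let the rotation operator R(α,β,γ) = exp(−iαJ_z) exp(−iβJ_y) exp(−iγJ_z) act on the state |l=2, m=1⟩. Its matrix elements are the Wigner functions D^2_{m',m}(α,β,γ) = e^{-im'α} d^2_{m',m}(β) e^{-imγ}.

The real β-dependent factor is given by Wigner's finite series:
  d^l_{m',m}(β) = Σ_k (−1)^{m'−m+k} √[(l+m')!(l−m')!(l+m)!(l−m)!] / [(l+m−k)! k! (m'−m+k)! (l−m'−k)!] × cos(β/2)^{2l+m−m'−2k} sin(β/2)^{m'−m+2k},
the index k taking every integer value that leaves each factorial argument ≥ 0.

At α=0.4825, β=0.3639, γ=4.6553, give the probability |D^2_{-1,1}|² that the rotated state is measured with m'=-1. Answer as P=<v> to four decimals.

P=0.0088

Split into d^2_{-1,1}(β=0.3639) × two z-phases.
With c≡cos(β/2)=0.983493 and s≡sin(β/2)=0.180948, N=[1·6·6·1]^{1/2}=6.000000
k: max(0,(1)−(-1))=2 … min(2+(1),2−(-1))=3
  k=2: (−1)^0·6.0000/(2)·0.9835^2·0.1809^2 = +0.095010
  k=3: (−1)^1·6.0000/(6)·0.9835^0·0.1809^4 = -0.001072
d^2_{-1,1}(0.3639) = +0.095010 -0.001072 = +0.093938
|D^2_{-1,1}|² = |d^2_{-1,1}(β)|² = (+0.093938)² = 0.008824 (the z-rotation phases have unit modulus)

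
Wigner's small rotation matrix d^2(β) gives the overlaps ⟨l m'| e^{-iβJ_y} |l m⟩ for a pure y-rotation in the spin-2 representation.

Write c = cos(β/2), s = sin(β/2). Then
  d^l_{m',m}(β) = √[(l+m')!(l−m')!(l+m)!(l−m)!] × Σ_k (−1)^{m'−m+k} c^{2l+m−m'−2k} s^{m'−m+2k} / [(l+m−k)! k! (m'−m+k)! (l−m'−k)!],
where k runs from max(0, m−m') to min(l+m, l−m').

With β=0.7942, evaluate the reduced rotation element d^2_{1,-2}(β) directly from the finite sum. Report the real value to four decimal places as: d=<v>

d^2_{1,-2}(β=0.7942) via Wigner's sum:
c=cos(0.7942/2)=0.922186, s=sin(0.7942/2)=0.386746; N=√[6·1·1·24]=12.000000
The bounds max(0,m−m')=0 and min(l+m,l−m')=0 give 1 term
  k=0: (−1)^3·12.0000/(6)·0.9222^1·0.3867^3 = -0.106690
d^2_{1,-2}(0.7942) = -0.106690

d=-0.1067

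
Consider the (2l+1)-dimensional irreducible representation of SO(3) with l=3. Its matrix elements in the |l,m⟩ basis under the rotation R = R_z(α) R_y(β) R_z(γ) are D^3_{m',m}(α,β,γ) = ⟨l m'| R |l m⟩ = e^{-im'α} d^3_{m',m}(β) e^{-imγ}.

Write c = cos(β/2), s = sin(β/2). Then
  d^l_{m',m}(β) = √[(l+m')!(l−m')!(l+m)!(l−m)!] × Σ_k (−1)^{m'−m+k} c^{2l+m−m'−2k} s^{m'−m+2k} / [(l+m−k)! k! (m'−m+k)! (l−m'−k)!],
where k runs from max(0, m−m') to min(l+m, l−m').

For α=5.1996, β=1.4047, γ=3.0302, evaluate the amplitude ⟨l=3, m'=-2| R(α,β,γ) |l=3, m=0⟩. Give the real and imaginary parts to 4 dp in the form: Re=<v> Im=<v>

D^3_{-2,0}(5.1996,1.4047,3.0302) = e^{-i·-2·5.1996}·d^3_{-2,0}(1.4047)·e^{-i·0·3.0302}. Compute d first:
Half-angle: c=0.763326, s=0.646013. N=√(1·120·6·6)=65.726707
k: max(0,(0)−(-2))=2 … min(3+(0),3−(-2))=3
  k=2: (−1)^0·65.7267/(12)·0.7633^4·0.6460^2 = +0.776040
  k=3: (−1)^1·65.7267/(12)·0.7633^2·0.6460^4 = -0.555836
d^3_{-2,0}(1.4047) = +0.776040 -0.555836 = +0.220204
Phases: e^{-i·(-2)·5.1996}=-0.561646-0.827377i, e^{-i·(0)·3.0302}=+1.000000+0.000000i ⇒ D=-0.123677-0.182192i

Re=-0.1237 Im=-0.1822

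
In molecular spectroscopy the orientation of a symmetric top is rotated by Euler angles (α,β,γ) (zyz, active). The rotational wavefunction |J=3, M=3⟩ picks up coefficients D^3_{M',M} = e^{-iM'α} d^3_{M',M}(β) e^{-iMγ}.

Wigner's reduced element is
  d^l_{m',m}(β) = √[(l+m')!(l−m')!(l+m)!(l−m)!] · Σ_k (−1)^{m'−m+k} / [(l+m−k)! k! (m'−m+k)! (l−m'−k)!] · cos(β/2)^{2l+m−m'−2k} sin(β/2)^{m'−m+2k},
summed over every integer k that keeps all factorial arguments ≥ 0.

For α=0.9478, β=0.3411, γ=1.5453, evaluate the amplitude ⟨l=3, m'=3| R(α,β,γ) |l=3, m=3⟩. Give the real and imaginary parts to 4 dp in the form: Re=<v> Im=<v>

D^3_{3,3}(0.9478,0.3411,1.5453) = e^{-i·3·0.9478}·d^3_{3,3}(0.3411)·e^{-i·3·1.5453}. Compute d first:
With c≡cos(β/2)=0.985492 and s≡sin(β/2)=0.169724, N=[720·1·720·1]^{1/2}=720.000000
The bounds max(0,m−m')=0 and min(l+m,l−m')=0 give 1 term
  k=0: (−1)^0·720.0000/(720)·0.9855^6·0.1697^0 = +0.916046
d^3_{3,3}(0.3411) = +0.916046
Attach z-rotation phases: D = e^{-i(3)(0.9478)}·(+0.916046)·e^{-i(3)(1.5453)} = +0.335251-0.852495i

Re=0.3353 Im=-0.8525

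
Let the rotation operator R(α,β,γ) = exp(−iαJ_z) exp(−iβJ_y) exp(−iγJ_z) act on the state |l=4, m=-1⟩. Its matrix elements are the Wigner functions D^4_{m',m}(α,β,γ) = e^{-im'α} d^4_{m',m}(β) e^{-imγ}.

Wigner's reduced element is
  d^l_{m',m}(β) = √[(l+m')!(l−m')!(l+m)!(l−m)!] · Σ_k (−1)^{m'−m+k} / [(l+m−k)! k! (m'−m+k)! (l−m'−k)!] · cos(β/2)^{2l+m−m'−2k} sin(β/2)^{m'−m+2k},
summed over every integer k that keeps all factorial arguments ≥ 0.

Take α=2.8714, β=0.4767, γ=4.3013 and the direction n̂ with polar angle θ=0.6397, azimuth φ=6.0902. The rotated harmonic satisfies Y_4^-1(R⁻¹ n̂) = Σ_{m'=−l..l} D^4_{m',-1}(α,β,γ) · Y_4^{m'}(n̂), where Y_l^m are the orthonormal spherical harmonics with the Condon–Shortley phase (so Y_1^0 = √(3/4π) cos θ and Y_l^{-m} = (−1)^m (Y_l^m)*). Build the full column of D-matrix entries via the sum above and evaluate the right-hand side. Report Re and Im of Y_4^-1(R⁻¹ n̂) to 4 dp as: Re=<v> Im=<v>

Re=-0.1372 Im=-0.2753

Need the full column D^4_{m',-1} for m'=−4..4 at α=2.8714, β=0.4767, γ=4.3013.
cos(β/2)=0.971729, sin(β/2)=0.236100
d^4_{-4,-1}: single k=3 term ⇒ +0.085331;  D = -0.085065-0.006729i
d^4_{-3,-1}: k∈[2..3] ⇒ +0.372504 -0.036651 = +0.335854;  D = +0.315592+0.114889i
d^4_{-2,-1}: k∈[1..3] ⇒ +0.819497 -0.241890 +0.009520 = +0.587127;  D = -0.478081-0.340817i
d^4_{-1,-1}: k∈[0..3] ⇒ +0.794988 -0.703967 +0.083116 -0.001636 = +0.172501;  D = +0.108640+0.133993i
d^4_{0,-1}: k∈[0..3] ⇒ -0.863825 +0.305969 -0.018062 +0.000178 = -0.575741;  D = +0.230071+0.527774i
d^4_{1,-1}: k∈[0..3] ⇒ +0.469311 -0.083116 +0.002453 -0.000010 = +0.388639;  D = +0.054577+0.384788i
d^4_{2,-1}: k∈[0..2] ⇒ -0.161260 +0.014280 -0.000169 = -0.147149;  D = -0.018973+0.145921i
d^4_{3,-1}: k∈[0..1] ⇒ +0.036651 -0.001298 = +0.035352;  D = -0.013750+0.032569i
d^4_{4,-1}: single k=0 term ⇒ -0.005037;  D = -0.003127+0.003949i
Y_4^{m'}(θ=0.6397,φ=6.0902) and Σ D·Y over m':
  (-0.0851-0.0067i)·(+0.0403+0.0392i)  (+0.3156+0.1149i)·(+0.1788+0.1169i)  (-0.4781-0.3408i)·(+0.3871+0.1573i)  (+0.1086+0.1340i)·(+0.3348+0.0654i)  (+0.2301+0.5278i)·(-0.1914+0.0000i)  (+0.0546+0.3848i)·(-0.3348+0.0654i)  (-0.0190+0.1459i)·(+0.3871-0.1573i)  (-0.0138+0.0326i)·(-0.1788+0.1169i)  (-0.0031+0.0039i)·(+0.0403-0.0392i)
Y_4^-1(R⁻¹ n̂) = -0.137222-0.275317i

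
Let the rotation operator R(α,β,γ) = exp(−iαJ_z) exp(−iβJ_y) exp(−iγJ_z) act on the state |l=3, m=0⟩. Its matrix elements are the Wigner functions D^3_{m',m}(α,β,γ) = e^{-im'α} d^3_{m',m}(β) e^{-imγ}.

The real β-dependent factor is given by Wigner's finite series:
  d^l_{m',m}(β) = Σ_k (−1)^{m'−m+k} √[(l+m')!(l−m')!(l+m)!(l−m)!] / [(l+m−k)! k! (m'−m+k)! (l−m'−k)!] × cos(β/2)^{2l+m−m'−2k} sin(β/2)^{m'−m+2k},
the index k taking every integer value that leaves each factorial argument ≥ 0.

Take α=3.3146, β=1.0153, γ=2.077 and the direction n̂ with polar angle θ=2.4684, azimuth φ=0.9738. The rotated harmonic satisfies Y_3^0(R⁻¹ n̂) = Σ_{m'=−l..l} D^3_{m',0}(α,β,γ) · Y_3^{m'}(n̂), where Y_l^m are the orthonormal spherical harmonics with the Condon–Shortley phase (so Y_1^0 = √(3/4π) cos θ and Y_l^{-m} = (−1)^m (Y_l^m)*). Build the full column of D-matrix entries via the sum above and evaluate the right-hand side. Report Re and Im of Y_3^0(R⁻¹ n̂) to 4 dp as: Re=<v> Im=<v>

Need the full column D^3_{m',0} for m'=−3..3 at α=3.3146, β=1.0153, γ=2.077.
cos(β/2)=0.873889, sin(β/2)=0.486125
d^3_{-3,0}: single k=3 term ⇒ +0.342869;  D = -0.297715-0.170074i
d^3_{-2,0}: k∈[2..3] ⇒ +0.754887 -0.233596 = +0.521292;  D = +0.490396+0.176797i
d^3_{-1,0}: k∈[1..3] ⇒ +0.858264 -0.796755 +0.082184 = +0.143692;  D = -0.141547-0.024736i
d^3_{0,0}: k∈[0..3] ⇒ +0.445388 -1.240407 +0.383837 -0.013197 = -0.424379;  D = -0.424379+0.000000i
d^3_{1,0}: k∈[0..2] ⇒ -0.858264 +0.796755 -0.082184 = -0.143692;  D = +0.141547-0.024736i
d^3_{2,0}: k∈[0..1] ⇒ +0.754887 -0.233596 = +0.521292;  D = +0.490396-0.176797i
d^3_{3,0}: single k=0 term ⇒ -0.342869;  D = +0.297715-0.170074i
Y_3^{m'}(θ=2.4684,φ=0.9738) and Σ D·Y over m':
  (-0.2977-0.1701i)·(-0.0987-0.0221i)  (+0.4904+0.1768i)·(+0.1143+0.2888i)  (-0.1415-0.0247i)·(+0.2329-0.3427i)  (-0.4244+0.0000i)·(-0.0164+0.0000i)  (+0.1415-0.0247i)·(-0.2329-0.3427i)  (+0.4904-0.1768i)·(+0.1143-0.2888i)  (+0.2977-0.1701i)·(+0.0987-0.0221i)
Y_3^0(R⁻¹ n̂) = -0.014706+0.000000i

Re=-0.0147 Im=0.0000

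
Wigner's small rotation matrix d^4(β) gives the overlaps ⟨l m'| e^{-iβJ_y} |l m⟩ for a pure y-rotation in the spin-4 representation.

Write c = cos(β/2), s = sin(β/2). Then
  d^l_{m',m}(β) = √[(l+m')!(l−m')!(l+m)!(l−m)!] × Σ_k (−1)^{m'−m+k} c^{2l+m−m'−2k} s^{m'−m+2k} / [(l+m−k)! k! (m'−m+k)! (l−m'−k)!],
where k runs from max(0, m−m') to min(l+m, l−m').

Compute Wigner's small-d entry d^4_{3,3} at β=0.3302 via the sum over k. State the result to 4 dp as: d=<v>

d=0.7221

d^4_{3,3}(β=0.3302) via Wigner's sum:
Half-angle: c=0.986402, s=0.164351. N=√(5040·1·5040·1)=5040.000000
Admissible k: 0..1 (factorial args all ≥0)
  k=0: (−1)^0·5040.0000/(5040)·0.9864^8·0.1644^0 = +0.896254
  k=1: (−1)^1·5040.0000/(720)·0.9864^6·0.1644^2 = -0.174167
d^4_{3,3}(0.3302) = +0.896254 -0.174167 = +0.722087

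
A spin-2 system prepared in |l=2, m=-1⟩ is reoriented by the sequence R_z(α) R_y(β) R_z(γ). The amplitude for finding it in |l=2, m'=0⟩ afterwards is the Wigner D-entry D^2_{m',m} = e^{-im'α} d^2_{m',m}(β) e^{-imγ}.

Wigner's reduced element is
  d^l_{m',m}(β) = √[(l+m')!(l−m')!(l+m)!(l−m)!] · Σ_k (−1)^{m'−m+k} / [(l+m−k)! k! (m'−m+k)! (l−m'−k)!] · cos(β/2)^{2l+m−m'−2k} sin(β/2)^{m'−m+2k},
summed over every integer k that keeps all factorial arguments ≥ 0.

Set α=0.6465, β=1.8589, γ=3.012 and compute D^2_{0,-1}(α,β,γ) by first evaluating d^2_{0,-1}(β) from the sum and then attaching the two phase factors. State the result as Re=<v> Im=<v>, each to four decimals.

Re=-0.3309 Im=0.0431

D^2_{0,-1}(0.6465,1.8589,3.012) = e^{-i·0·0.6465}·d^2_{0,-1}(1.8589)·e^{-i·-1·3.012}. Compute d first:
c=cos(1.8589/2)=0.598275, s=sin(1.8589/2)=0.801291; N=√[2·2·1·6]=4.898979
k: max(0,(-1)−(0))=0 … min(2+(-1),2−(0))=1
  k=0: (−1)^1·4.8990/(2)·0.5983^3·0.8013^1 = -0.420308
  k=1: (−1)^2·4.8990/(2)·0.5983^1·0.8013^3 = +0.753958
d^2_{0,-1}(1.8589) = -0.420308 +0.753958 = +0.333650
D = (+1.000000+0.000000i)·(+0.333650)·(-0.991615+0.129230i) = -0.330852+0.043118i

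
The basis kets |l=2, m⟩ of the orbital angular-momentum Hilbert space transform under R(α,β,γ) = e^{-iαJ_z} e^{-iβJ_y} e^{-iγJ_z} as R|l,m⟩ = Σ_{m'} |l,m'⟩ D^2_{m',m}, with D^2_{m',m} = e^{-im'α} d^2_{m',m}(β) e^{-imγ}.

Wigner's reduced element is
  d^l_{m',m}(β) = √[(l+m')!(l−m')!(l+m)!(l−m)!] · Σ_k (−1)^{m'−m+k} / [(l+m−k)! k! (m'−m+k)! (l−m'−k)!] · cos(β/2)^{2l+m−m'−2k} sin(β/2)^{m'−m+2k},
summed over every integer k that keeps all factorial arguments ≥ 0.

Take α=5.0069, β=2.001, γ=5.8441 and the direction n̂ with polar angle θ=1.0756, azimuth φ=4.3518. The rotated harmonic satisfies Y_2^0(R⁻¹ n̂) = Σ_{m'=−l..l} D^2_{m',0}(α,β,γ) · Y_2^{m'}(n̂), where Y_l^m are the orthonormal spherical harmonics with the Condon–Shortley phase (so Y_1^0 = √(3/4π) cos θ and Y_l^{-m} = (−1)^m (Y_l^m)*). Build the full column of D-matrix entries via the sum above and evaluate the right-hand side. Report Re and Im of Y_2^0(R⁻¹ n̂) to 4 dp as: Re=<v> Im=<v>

Re=-0.1356 Im=0.0000

Need the full column D^2_{m',0} for m'=−2..2 at α=5.0069, β=2.001, γ=5.8441.
cos(β/2)=0.539882, sin(β/2)=0.841741
d^2_{-2,0}: single k=2 term ⇒ +0.505859;  D = -0.420614-0.281029i
d^2_{-1,0}: k∈[1..2] ⇒ +0.324451 -0.788696 = -0.464245;  D = -0.134757+0.444256i
d^2_{0,0}: k∈[0..2] ⇒ +0.084956 -0.826064 +0.502012 = -0.239097;  D = -0.239097+0.000000i
d^2_{1,0}: k∈[0..1] ⇒ -0.324451 +0.788696 = +0.464245;  D = +0.134757+0.444256i
d^2_{2,0}: single k=0 term ⇒ +0.505859;  D = -0.420614+0.281029i
Y_2^{m'}(θ=1.0756,φ=4.3518) and Σ D·Y over m':
  (-0.4206-0.2810i)·(-0.2246-0.1975i)  (-0.1348+0.4443i)·(-0.1140+0.3022i)  (-0.2391+0.0000i)·(-0.1017+0.0000i)  (+0.1348+0.4443i)·(+0.1140+0.3022i)  (-0.4206+0.2810i)·(-0.2246+0.1975i)
Y_2^0(R⁻¹ n̂) = -0.135555+0.000000i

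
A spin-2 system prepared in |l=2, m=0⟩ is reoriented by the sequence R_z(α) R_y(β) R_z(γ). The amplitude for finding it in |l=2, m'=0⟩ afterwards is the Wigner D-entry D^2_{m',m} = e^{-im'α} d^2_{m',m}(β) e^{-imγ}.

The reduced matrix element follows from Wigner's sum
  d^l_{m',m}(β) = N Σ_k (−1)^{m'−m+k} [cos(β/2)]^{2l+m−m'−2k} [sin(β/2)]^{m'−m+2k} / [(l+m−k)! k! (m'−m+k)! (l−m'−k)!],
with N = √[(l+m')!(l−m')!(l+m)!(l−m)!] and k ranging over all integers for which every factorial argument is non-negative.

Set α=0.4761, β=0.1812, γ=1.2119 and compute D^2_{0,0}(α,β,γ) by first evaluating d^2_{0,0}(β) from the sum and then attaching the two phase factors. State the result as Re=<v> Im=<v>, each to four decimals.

Re=0.9513 Im=0.0000

D^2_{0,0}(0.4761,0.1812,1.2119) = e^{-i·0·0.4761}·d^2_{0,0}(0.1812)·e^{-i·0·1.2119}. Compute d first:
Half-angle: c=0.995899, s=0.090476. N=√(2·2·2·2)=4.000000
The bounds max(0,m−m')=0 and min(l+m,l−m')=2 give 3 terms
  k=0: (−1)^0·4.0000/(4)·0.9959^4·0.0905^0 = +0.983695
  k=1: (−1)^1·4.0000/(1)·0.9959^2·0.0905^2 = -0.032476
  k=2: (−1)^2·4.0000/(4)·0.9959^0·0.0905^4 = +0.000067
d^2_{0,0}(0.1812) = +0.983695 -0.032476 +0.000067 = +0.951287
Attach z-rotation phases: D = e^{-i(0)(0.4761)}·(+0.951287)·e^{-i(0)(1.2119)} = +0.951287+0.000000i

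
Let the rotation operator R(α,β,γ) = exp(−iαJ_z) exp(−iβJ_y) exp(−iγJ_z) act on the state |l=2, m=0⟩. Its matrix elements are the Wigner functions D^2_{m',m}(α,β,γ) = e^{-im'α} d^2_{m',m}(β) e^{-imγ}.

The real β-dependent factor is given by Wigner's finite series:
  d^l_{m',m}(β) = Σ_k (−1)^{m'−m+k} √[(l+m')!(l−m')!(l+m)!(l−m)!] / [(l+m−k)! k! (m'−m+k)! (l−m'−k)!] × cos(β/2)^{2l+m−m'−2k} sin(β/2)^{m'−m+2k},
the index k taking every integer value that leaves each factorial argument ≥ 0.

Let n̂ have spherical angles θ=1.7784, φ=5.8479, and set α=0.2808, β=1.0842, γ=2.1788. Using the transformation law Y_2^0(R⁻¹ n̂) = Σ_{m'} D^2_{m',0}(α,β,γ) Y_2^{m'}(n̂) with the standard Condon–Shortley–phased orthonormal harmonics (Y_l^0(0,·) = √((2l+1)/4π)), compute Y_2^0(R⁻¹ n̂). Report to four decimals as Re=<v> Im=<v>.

Need the full column D^2_{m',0} for m'=−2..2 at α=0.2808, β=1.0842, γ=2.1788.
cos(β/2)=0.856627, sin(β/2)=0.515936
d^2_{-2,0}: single k=2 term ⇒ +0.478466;  D = +0.404976+0.254803i
d^2_{-1,0}: k∈[1..2] ⇒ +0.794414 -0.288174 = +0.506240;  D = +0.486413+0.140291i
d^2_{0,0}: k∈[0..2] ⇒ +0.538477 -0.781332 +0.070857 = -0.171997;  D = -0.171997+0.000000i
d^2_{1,0}: k∈[0..1] ⇒ -0.794414 +0.288174 = -0.506240;  D = -0.486413+0.140291i
d^2_{2,0}: single k=0 term ⇒ +0.478466;  D = +0.404976-0.254803i
Y_2^{m'}(θ=1.7784,φ=5.8479) and Σ D·Y over m':
  (+0.4050+0.2548i)·(+0.2383+0.2828i)  (+0.4864+0.1403i)·(-0.1413-0.0657i)  (-0.1720+0.0000i)·(-0.2752+0.0000i)  (-0.4864+0.1403i)·(+0.1413-0.0657i)  (+0.4050-0.2548i)·(+0.2383-0.2828i)
Y_2^0(R⁻¹ n̂) = -0.022771+0.000000i

Re=-0.0228 Im=0.0000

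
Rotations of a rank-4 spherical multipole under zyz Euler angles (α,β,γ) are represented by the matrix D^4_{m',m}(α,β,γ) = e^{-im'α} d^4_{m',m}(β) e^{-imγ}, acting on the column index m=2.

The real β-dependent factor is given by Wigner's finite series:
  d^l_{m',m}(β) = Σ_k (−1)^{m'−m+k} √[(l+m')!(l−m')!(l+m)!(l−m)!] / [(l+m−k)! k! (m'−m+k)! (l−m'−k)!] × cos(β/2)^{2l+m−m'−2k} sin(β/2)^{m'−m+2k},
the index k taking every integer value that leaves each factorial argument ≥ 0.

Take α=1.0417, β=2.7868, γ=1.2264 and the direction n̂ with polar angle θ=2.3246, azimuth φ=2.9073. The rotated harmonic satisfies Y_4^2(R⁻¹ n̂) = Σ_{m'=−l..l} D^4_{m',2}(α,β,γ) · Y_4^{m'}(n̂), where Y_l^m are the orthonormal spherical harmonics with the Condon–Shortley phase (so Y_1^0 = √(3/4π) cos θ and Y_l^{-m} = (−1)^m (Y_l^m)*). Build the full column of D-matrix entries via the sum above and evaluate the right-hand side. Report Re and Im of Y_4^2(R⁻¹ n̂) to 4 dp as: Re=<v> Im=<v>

Re=0.2595 Im=-0.1188

Need the full column D^4_{m',2} for m'=−4..4 at α=1.0417, β=2.7868, γ=1.2264.
cos(β/2)=0.176467, sin(β/2)=0.984306
d^4_{-4,2}: single k=6 term ⇒ +0.149861;  D = -0.021387+0.148327i
d^4_{-3,2}: k∈[5..6] ⇒ +0.056994 -0.591073 = -0.534079;  D = -0.417858-0.332617i
d^4_{-2,2}: k∈[4..6] ⇒ +0.013654 -0.339854 +0.881136 = +0.554936;  D = +0.517503-0.200363i
d^4_{-1,2}: k∈[3..5] ⇒ +0.002308 -0.107709 +0.670213 = +0.564813;  D = +0.089816-0.557626i
d^4_{0,2}: k∈[2..4] ⇒ +0.000278 -0.023029 +0.268678 = +0.245927;  D = -0.189859-0.156313i
d^4_{1,2}: k∈[1..3] ⇒ +0.000022 -0.003462 +0.071806 = +0.068366;  D = -0.064153+0.023629i
d^4_{2,2}: k∈[0..2] ⇒ +0.000001 -0.000351 +0.013654 = +0.013304;  D = -0.002332+0.013098i
d^4_{3,2}: k∈[0..1] ⇒ -0.000020 +0.001832 = +0.001812;  D = +0.001380+0.001175i
d^4_{4,2}: single k=0 term ⇒ +0.000155;  D = +0.000146-0.000051i
Y_4^{m'}(θ=2.3246,φ=2.9073) and Σ D·Y over m':
  (-0.0214+0.1483i)·(+0.0740+0.1008i)  (-0.4179-0.3326i)·(+0.2533+0.2146i)  (+0.5175-0.2004i)·(+0.3616+0.1830i)  (+0.0898-0.5576i)·(+0.0641+0.0153i)  (-0.1899-0.1563i)·(-0.3568+0.0000i)  (-0.0642+0.0236i)·(-0.0641+0.0153i)  (-0.0023+0.0131i)·(+0.3616-0.1830i)  (+0.0014+0.0012i)·(-0.2533+0.2146i)  (+0.0001-0.0001i)·(+0.0740-0.1008i)
Y_4^2(R⁻¹ n̂) = +0.259520-0.118770i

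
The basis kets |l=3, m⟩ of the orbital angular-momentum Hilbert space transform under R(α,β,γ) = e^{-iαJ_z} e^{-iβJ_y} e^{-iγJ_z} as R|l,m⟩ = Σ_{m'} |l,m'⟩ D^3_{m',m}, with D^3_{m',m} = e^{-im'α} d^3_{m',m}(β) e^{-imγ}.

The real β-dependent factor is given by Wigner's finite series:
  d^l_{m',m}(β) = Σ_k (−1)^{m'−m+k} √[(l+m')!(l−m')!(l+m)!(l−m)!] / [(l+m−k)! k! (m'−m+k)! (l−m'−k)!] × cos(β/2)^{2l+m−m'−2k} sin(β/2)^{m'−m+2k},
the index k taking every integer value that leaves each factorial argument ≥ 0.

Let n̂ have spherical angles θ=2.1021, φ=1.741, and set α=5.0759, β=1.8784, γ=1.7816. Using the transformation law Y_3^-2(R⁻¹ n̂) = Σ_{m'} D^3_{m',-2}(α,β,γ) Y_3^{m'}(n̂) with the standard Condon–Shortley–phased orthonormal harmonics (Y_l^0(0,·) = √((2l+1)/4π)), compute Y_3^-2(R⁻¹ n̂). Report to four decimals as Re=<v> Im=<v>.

Re=0.3827 Im=-0.0074

Need the full column D^3_{m',-2} for m'=−3..3 at α=5.0759, β=1.8784, γ=1.7816.
cos(β/2)=0.590434, sin(β/2)=0.807086
d^3_{-3,-2}: single k=1 term ⇒ +0.141857;  D = +0.141613-0.008316i
d^3_{-2,-2}: k∈[0..1] ⇒ +0.042367 -0.395817 = -0.353450;  D = -0.144822-0.322418i
d^3_{-1,-2}: k∈[0..1] ⇒ -0.183137 +0.684389 = +0.501252;  D = -0.354340+0.354538i
d^3_{0,-2}: k∈[0..1] ⇒ +0.433596 -0.810182 = -0.376586;  D = +0.343609+0.154109i
d^3_{1,-2}: k∈[0..1] ⇒ -0.684389 +0.639397 = -0.044993;  D = -0.002612+0.044917i
d^3_{2,-2}: k∈[0..1] ⇒ +0.739591 -0.276388 = +0.463204;  D = +0.441768-0.139280i
d^3_{3,-2}: single k=0 term ⇒ -0.495275;  D = -0.307141-0.388537i
Y_3^{m'}(θ=2.1021,φ=1.741) and Σ D·Y over m':
  (+0.1416-0.0083i)·(+0.1307+0.2333i)  (-0.1448-0.3224i)·(+0.3628-0.1285i)  (-0.3543+0.3545i)·(-0.0134-0.0779i)  (+0.3436+0.1541i)·(+0.3245+0.0000i)  (-0.0026+0.0449i)·(+0.0134-0.0779i)  (+0.4418-0.1393i)·(+0.3628+0.1285i)  (-0.3071-0.3885i)·(-0.1307+0.2333i)
Y_3^-2(R⁻¹ n̂) = +0.382726-0.007393i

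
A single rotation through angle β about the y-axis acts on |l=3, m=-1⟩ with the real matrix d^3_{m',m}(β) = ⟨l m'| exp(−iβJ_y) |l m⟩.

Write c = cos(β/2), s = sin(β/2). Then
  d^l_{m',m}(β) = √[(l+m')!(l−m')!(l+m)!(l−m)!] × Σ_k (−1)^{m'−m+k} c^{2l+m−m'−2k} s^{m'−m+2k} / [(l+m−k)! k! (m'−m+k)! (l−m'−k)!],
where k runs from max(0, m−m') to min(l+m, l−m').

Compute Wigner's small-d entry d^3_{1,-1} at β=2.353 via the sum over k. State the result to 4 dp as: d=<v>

d^3_{1,-1}(β=2.353) via Wigner's sum:
c=cos(2.353/2)=0.384159, s=sin(2.353/2)=0.923267; N=√[24·2·2·24]=48.000000
k∈{0,1,2} keeps every argument non-negative
  k=0: (−1)^2·48.0000/(8)·0.3842^4·0.9233^2 = +0.111391
  k=1: (−1)^3·48.0000/(6)·0.3842^2·0.9233^4 = -0.857868
  k=2: (−1)^4·48.0000/(48)·0.3842^0·0.9233^6 = +0.619390
d^3_{1,-1}(2.353) = +0.111391 -0.857868 +0.619390 = -0.127088

d=-0.1271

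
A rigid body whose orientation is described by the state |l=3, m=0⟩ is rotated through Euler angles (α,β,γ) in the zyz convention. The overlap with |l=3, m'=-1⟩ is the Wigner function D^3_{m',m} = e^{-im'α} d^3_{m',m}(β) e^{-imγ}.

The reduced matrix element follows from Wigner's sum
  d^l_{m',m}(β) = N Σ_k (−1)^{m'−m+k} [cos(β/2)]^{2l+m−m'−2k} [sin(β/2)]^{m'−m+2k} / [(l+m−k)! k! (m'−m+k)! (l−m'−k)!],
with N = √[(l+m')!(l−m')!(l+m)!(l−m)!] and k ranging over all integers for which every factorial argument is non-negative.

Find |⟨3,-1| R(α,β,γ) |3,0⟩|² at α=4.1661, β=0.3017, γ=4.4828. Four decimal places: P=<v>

First d^3_{-1,0}(β=0.3017), then the phase factors e^{-i(-1)α} and e^{-i(0)γ}:
Half-angle: c=0.988644, s=0.150279. N=√(2·24·6·6)=41.569219
k: max(0,(0)−(-1))=1 … min(3+(0),3−(-1))=3
  k=1: (−1)^0·41.5692/(12)·0.9886^5·0.1503^1 = +0.491685
  k=2: (−1)^1·41.5692/(4)·0.9886^3·0.1503^3 = -0.034082
  k=3: (−1)^2·41.5692/(12)·0.9886^1·0.1503^5 = +0.000262
d^3_{-1,0}(0.3017) = +0.491685 -0.034082 +0.000262 = +0.457865
|D^3_{-1,0}|² = |d^3_{-1,0}(β)|² = (+0.457865)² = 0.209641 (the z-rotation phases have unit modulus)

P=0.2096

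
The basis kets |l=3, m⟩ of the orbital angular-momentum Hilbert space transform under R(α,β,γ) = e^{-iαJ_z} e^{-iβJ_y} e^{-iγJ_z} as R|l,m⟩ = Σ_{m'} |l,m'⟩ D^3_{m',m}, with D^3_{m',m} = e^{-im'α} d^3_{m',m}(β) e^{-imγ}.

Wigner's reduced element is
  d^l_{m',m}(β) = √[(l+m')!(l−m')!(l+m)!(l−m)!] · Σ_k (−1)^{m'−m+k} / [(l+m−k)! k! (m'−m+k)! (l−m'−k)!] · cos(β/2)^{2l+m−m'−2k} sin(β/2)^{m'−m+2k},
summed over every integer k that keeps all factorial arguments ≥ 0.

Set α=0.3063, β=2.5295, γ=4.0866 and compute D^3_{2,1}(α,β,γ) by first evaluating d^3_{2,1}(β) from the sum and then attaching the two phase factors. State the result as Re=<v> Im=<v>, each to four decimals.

Re=-0.0019 Im=0.1425

First d^3_{2,1}(β=2.5295), then the phase factors e^{-i(2)α} and e^{-i(1)γ}:
c=cos(2.5295/2)=0.301291, s=sin(2.5295/2)=0.953532; N=√[120·1·24·2]=75.894664
k: max(0,(1)−(2))=0 … min(3+(1),3−(2))=1
  k=0: (−1)^1·75.8947/(24)·0.3013^5·0.9535^1 = -0.007486
  k=1: (−1)^2·75.8947/(12)·0.3013^3·0.9535^3 = +0.149967
d^3_{2,1}(2.5295) = -0.007486 +0.149967 = +0.142480
Phases: e^{-i·(2)·0.3063}=+0.818156-0.574997i, e^{-i·(1)·4.0866}=-0.585737+0.810501i ⇒ D=-0.001879+0.142468i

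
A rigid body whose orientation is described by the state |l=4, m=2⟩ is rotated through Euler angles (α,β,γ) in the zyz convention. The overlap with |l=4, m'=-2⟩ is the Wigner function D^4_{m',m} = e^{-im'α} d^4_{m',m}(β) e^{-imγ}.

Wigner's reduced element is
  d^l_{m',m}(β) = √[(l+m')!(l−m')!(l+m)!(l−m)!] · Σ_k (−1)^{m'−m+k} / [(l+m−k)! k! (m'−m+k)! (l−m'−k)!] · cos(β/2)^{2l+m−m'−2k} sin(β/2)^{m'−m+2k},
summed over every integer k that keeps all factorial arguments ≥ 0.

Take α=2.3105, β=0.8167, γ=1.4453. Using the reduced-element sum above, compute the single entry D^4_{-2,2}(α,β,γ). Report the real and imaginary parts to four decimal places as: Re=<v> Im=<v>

Split into d^4_{-2,2}(β=0.8167) × two z-phases.
Half-angle: c=0.917777, s=0.397096. N=√(2·720·720·2)=1440.000000
Admissible k: 4..6 (factorial args all ≥0)
  k=4: (−1)^0·1440.0000/(96)·0.9178^4·0.3971^4 = +0.264619
  k=5: (−1)^1·1440.0000/(120)·0.9178^2·0.3971^6 = -0.039630
  k=6: (−1)^2·1440.0000/(1440)·0.9178^0·0.3971^8 = +0.000618
d^4_{-2,2}(0.8167) = +0.264619 -0.039630 +0.000618 = +0.225607
Attach z-rotation phases: D = e^{-i(-2)(2.3105)}·(+0.225607)·e^{-i(2)(1.4453)} = -0.035855+0.222739i

Re=-0.0359 Im=0.2227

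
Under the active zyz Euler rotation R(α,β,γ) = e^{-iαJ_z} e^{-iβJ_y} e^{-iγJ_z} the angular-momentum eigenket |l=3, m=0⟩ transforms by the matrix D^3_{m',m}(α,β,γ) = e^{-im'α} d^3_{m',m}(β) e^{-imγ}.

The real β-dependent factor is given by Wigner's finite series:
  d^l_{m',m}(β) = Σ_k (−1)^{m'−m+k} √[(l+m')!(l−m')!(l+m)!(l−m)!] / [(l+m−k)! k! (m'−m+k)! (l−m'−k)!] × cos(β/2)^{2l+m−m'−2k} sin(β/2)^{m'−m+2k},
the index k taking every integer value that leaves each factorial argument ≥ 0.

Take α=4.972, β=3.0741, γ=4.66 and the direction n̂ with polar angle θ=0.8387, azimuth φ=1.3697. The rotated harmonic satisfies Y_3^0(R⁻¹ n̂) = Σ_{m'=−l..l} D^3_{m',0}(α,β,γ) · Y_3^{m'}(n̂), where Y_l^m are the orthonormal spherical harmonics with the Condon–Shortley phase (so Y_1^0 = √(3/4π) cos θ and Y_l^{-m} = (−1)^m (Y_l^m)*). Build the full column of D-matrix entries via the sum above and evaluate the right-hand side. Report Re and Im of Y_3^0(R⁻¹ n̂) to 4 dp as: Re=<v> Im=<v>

Need the full column D^3_{m',0} for m'=−3..3 at α=4.972, β=3.0741, γ=4.66.
cos(β/2)=0.033740, sin(β/2)=0.999431
d^3_{-3,0}: single k=3 term ⇒ +0.000171;  D = -0.000120+0.000122i
d^3_{-2,0}: k∈[2..3] ⇒ +0.000007 -0.006221 = -0.006214;  D = +0.005395+0.003083i
d^3_{-1,0}: k∈[1..3] ⇒ +0.000000 -0.000398 +0.116546 = +0.116148;  D = +0.029816-0.112256i
d^3_{0,0}: k∈[0..3] ⇒ +0.000000 -0.000012 +0.010222 -0.996589 = -0.986378;  D = -0.986378+0.000000i
d^3_{1,0}: k∈[0..2] ⇒ -0.000000 +0.000398 -0.116546 = -0.116148;  D = -0.029816-0.112256i
d^3_{2,0}: k∈[0..1] ⇒ +0.000007 -0.006221 = -0.006214;  D = +0.005395-0.003083i
d^3_{3,0}: single k=0 term ⇒ -0.000171;  D = +0.000120+0.000122i
Y_3^{m'}(θ=0.8387,φ=1.3697) and Σ D·Y over m':
  (-0.0001+0.0001i)·(-0.0974+0.1414i)  (+0.0054+0.0031i)·(-0.3478-0.1479i)  (+0.0298-0.1123i)·(+0.0592-0.2906i)  (-0.9864+0.0000i)·(-0.1911+0.0000i)  (-0.0298-0.1123i)·(-0.0592-0.2906i)  (+0.0054-0.0031i)·(-0.3478+0.1479i)  (+0.0001+0.0001i)·(+0.0974+0.1414i)
Y_3^0(R⁻¹ n̂) = +0.123901-0.000000i

Re=0.1239 Im=0.0000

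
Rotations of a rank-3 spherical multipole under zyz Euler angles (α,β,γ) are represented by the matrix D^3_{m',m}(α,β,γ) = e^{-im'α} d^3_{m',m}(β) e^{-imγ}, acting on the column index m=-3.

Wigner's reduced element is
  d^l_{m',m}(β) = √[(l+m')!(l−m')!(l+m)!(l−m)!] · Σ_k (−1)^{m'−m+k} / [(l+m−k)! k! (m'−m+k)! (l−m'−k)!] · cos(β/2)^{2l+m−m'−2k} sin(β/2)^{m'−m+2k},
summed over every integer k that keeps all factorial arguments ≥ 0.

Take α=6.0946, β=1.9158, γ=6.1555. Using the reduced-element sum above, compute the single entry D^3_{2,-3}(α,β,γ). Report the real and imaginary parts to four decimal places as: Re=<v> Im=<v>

Split into d^3_{2,-3}(β=1.9158) × two z-phases.
c=cos(1.9158/2)=0.575239, s=sin(1.9158/2)=0.817985; N=√[120·1·1·720]=293.938769
k: max(0,(-3)−(2))=0 … min(3+(-3),3−(2))=0
  k=0: (−1)^5·293.9388/(120)·0.5752^1·0.8180^5 = -0.516002
d^3_{2,-3}(1.9158) = -0.516002
Attach z-rotation phases: D = e^{-i(2)(6.0946)}·(-0.516002)·e^{-i(-3)(6.1555)} = -0.515993+0.003037i

Re=-0.5160 Im=0.0030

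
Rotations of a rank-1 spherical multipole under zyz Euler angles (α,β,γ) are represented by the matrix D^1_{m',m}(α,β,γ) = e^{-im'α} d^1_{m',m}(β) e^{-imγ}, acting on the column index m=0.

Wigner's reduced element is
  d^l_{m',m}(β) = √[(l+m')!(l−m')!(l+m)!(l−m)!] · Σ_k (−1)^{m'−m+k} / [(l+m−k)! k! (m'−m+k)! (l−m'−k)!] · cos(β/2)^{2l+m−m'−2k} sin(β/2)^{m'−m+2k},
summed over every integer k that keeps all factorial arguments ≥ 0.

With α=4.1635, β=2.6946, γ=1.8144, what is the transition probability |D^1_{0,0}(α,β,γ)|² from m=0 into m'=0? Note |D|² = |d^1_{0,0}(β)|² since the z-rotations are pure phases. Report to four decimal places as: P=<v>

D^1_{0,0}(4.1635,2.6946,1.8144) = e^{-i·0·4.1635}·d^1_{0,0}(2.6946)·e^{-i·0·1.8144}. Compute d first:
c=cos(2.6946/2)=0.221640, s=sin(2.6946/2)=0.975128; N=√[1·1·1·1]=1.000000
k: max(0,(0)−(0))=0 … min(1+(0),1−(0))=1
  k=0: (−1)^0·1.0000/(1)·0.2216^2·0.9751^0 = +0.049124
  k=1: (−1)^1·1.0000/(1)·0.2216^0·0.9751^2 = -0.950876
d^1_{0,0}(2.6946) = +0.049124 -0.950876 = -0.901751
|D^1_{0,0}|² = |d^1_{0,0}(β)|² = (-0.901751)² = 0.813155 (the z-rotation phases have unit modulus)

P=0.8132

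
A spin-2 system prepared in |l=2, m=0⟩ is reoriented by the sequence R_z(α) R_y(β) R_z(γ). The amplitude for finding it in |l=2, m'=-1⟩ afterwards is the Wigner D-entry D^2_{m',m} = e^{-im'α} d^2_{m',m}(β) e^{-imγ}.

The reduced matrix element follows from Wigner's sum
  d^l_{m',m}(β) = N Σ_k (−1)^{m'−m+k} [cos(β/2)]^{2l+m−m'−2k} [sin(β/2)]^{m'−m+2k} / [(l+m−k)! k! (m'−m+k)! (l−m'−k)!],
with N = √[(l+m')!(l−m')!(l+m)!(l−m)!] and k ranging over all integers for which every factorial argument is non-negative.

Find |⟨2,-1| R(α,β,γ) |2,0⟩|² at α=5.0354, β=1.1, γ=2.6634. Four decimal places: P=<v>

P=0.2451

Split into d^2_{-1,0}(β=1.1) × two z-phases.
With c≡cos(β/2)=0.852525 and s≡sin(β/2)=0.522687, N=[1·6·2·2]^{1/2}=4.898979
k: max(0,(0)−(-1))=1 … min(2+(0),2−(-1))=2
  k=1: (−1)^0·4.8990/(2)·0.8525^3·0.5227^1 = +0.793301
  k=2: (−1)^1·4.8990/(2)·0.8525^1·0.5227^3 = -0.298200
d^2_{-1,0}(1.1) = +0.793301 -0.298200 = +0.495101
|D^2_{-1,0}|² = |d^2_{-1,0}(β)|² = (+0.495101)² = 0.245125 (the z-rotation phases have unit modulus)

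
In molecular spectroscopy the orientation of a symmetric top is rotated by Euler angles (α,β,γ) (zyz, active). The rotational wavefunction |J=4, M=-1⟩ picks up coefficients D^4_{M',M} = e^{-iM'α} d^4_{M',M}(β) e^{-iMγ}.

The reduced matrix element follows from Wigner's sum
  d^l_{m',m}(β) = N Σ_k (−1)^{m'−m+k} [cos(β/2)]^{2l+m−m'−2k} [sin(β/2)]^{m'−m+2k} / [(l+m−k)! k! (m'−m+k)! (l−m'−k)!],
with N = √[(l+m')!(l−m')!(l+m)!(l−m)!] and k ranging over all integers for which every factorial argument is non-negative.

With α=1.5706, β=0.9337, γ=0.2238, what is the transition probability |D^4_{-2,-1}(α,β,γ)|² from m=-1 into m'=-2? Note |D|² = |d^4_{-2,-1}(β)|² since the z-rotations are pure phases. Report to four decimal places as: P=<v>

D^4_{-2,-1}(1.5706,0.9337,0.2238) = e^{-i·-2·1.5706}·d^4_{-2,-1}(0.9337)·e^{-i·-1·0.2238}. Compute d first:
c=cos(0.9337/2)=0.892990, s=sin(0.9337/2)=0.450076; N=√[2·720·6·120]=1018.233765
k∈{1,2,3} keeps every argument non-negative
  k=1: (−1)^0·1018.2338/(240)·0.8930^7·0.4501^1 = +0.864668
  k=2: (−1)^1·1018.2338/(48)·0.8930^5·0.4501^3 = -1.098239
  k=3: (−1)^2·1018.2338/(72)·0.8930^3·0.4501^5 = +0.185987
d^4_{-2,-1}(0.9337) = +0.864668 -1.098239 +0.185987 = -0.047584
|D^4_{-2,-1}|² = |d^4_{-2,-1}(β)|² = (-0.047584)² = 0.002264 (the z-rotation phases have unit modulus)

P=0.0023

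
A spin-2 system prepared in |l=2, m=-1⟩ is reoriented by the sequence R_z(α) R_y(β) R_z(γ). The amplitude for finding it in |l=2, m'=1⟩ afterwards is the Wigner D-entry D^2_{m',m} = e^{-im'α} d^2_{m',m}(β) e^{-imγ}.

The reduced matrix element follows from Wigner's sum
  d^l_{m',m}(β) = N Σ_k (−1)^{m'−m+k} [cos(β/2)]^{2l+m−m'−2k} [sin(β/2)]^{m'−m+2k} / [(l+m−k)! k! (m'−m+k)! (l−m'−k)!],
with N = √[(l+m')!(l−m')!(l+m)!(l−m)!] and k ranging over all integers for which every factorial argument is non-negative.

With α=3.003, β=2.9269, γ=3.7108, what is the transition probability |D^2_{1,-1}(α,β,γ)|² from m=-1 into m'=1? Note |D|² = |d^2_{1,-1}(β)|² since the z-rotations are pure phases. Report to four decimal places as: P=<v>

Split into d^2_{1,-1}(β=2.9269) × two z-phases.
c=cos(2.9269/2)=0.107140, s=sin(2.9269/2)=0.994244; N=√[6·1·1·6]=6.000000
The bounds max(0,m−m')=0 and min(l+m,l−m')=1 give 2 terms
  k=0: (−1)^2·6.0000/(2)·0.1071^2·0.9942^2 = +0.034042
  k=1: (−1)^3·6.0000/(6)·0.1071^0·0.9942^4 = -0.977174
d^2_{1,-1}(2.9269) = +0.034042 -0.977174 = -0.943132
|D^2_{1,-1}|² = |d^2_{1,-1}(β)|² = (-0.943132)² = 0.889498 (the z-rotation phases have unit modulus)

P=0.8895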